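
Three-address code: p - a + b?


Break into single-operator statements:
t1 = p - a
t2 = t1 + b


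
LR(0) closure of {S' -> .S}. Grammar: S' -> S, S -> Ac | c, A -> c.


Start: S' -> .S
For each item with dot before a nonterminal B, add B -> .γ for every B-production
Closure: [S' -> .S, S -> .Ac, S -> .c, A -> .c]


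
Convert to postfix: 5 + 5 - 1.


Left to right (same or higher precedence on left)
Postfix: 5 5 + 1 -


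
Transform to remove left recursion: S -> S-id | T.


Left-recursive alternatives: S-id; non-recursive: T
Introduce S': S -> TS', S' -> -idS' | ε


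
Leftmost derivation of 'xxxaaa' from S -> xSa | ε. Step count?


Derivation: S => xSa => xxSaa => xxxSaaa => xxxaaa
Steps: 4


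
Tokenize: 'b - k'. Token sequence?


Scan left to right, longest-match per lexeme
Tokens: ID(b), OP(-), ID(k)


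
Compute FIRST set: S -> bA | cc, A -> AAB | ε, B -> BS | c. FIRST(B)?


Per alternative of B: FIRST(BS) = {c}; FIRST(c) = {c}
FIRST(B) = {c}


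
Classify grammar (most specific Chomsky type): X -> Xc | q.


Left-linear: every RHS is a terminal or one nonterminal followed by a terminal
Classification: Type 3 (Regular)


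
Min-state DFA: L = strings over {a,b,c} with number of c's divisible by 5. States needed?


Track (count of c) mod 5: states 0..4, accept at 0
Minimal DFA: 5 states


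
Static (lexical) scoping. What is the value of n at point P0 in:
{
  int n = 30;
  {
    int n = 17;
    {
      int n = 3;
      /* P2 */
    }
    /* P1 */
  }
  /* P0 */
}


n declared in the same block as P0
n = 30


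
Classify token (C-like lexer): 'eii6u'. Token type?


Pattern: letter/underscore followed by alphanumerics, not a keyword
Type: IDENTIFIER


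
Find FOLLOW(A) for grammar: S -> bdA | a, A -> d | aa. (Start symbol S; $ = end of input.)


$ ∈ FOLLOW(S). For each A -> αBβ: add FIRST(β)\{ε} to FOLLOW(B); if β nullable, add FOLLOW(A).
FOLLOW(A) = {$}


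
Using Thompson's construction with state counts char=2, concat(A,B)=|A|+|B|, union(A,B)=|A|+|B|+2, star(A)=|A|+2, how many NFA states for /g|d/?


Syntax tree has 2 char leaf(s), 1 union(s), 0 star(s)
chars contribute 2×2 = 4; each union adds +2; each star adds +2
Total: 4 + 2 + 0 = 6 states


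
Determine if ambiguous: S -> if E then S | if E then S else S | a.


dangling else: 'if E then if E then a else a' parses two ways
Ambiguous


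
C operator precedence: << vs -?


'-' is additive (level 9); '<<' is shift (level 8)
Higher level binds tighter
'-' has higher precedence than '<<'


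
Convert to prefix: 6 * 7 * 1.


left-to-right (same/higher precedence on left): tree is (* (* 6 7) 1)
Prefix: * * 6 7 1


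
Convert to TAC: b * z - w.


Break into single-operator statements:
t1 = b * z
t2 = t1 - w


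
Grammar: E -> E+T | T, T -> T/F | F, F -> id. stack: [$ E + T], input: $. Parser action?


handle 'E+T' on top; lookahead ∈ FOLLOW(E) = {+, $}
Action: reduce (E -> E+T)


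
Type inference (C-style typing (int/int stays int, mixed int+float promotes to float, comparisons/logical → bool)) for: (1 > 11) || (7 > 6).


Operand types: bool || bool
Rule: logical operators take bool operands and yield bool
Result type: bool


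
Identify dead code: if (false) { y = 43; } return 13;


condition is constant false, so the whole block is unreachable
Dead: 'if (false) { y = 43; }'


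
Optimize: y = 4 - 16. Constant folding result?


4 - 16 = -12 at compile time
Optimized: y = -12


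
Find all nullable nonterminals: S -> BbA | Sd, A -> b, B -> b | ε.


A nonterminal is nullable iff some alternative derives ε (directly, or every symbol in it is nullable)
Nullable: {B}


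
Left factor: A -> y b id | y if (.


Common prefix: 'y'
Factored: A -> y A', A' -> b id | if (


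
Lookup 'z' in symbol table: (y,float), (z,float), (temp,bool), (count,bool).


Lookup 'z' → type float


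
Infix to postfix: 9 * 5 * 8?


Left to right (same or higher precedence on left)
Postfix: 9 5 * 8 *


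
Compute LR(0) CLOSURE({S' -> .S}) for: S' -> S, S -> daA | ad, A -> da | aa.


Start: S' -> .S
For each item with dot before a nonterminal B, add B -> .γ for every B-production
Closure: [S' -> .S, S -> .daA, S -> .ad]


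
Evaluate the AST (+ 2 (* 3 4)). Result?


Evaluate inner: (* 3 4) = 12
Evaluate root: (+ 2 12) = 14
Result: 14


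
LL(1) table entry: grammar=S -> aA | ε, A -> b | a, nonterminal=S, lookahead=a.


For [S, a]: 'a' ∈ FIRST(aA)
Entry: S -> aA


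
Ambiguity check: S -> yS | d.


right-linear, alternatives start with distinct terminals 'y' vs 'd': unique leftmost derivation
Unambiguous


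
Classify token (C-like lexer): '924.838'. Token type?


Pattern: digits with a decimal point
Type: FLOAT_LITERAL


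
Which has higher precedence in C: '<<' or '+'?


'+' is additive (level 9); '<<' is shift (level 8)
Higher level binds tighter
'+' has higher precedence than '<<'


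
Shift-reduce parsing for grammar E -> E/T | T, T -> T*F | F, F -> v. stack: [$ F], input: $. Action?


'F' (not preceded by T*) is the handle for T -> F
Action: reduce (T -> F)


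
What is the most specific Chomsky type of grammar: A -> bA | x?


Right-linear: every RHS is a terminal or a terminal followed by one nonterminal
Classification: Type 3 (Regular)


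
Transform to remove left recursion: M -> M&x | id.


Left-recursive alternatives: M&x; non-recursive: id
Introduce M': M -> idM', M' -> &xM' | ε


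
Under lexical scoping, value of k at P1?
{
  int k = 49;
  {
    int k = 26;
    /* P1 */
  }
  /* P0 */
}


k declared in the same block as P1
k = 26


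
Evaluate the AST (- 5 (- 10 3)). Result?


Evaluate inner: (- 10 3) = 7
Evaluate root: (- 5 7) = -2
Result: -2


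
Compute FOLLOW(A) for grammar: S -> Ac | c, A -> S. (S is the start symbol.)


$ ∈ FOLLOW(S). For each A -> αBβ: add FIRST(β)\{ε} to FOLLOW(B); if β nullable, add FOLLOW(A).
FOLLOW(A) = {c}


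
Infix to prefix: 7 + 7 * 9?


'*' binds tighter: tree is (+ 7 (* 7 9))
Prefix: + 7 * 7 9


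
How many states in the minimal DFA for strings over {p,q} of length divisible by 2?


Track length mod 2: states 0..1, accept at 0
Minimal DFA: 2 states


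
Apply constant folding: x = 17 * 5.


17 * 5 = 85 at compile time
Optimized: x = 85


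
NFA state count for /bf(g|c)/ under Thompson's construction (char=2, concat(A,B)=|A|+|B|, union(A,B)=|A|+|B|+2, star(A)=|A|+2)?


Syntax tree has 4 char leaf(s), 1 union(s), 0 star(s)
chars contribute 4×2 = 8; each union adds +2; each star adds +2
Total: 8 + 2 + 0 = 10 states


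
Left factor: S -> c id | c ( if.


Common prefix: 'c'
Factored: S -> c S', S' -> id | ( if


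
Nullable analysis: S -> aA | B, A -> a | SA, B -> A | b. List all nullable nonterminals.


A nonterminal is nullable iff some alternative derives ε (directly, or every symbol in it is nullable)
Nullable: {}


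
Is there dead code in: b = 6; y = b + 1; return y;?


b is read by y's definition; y is returned
No dead code


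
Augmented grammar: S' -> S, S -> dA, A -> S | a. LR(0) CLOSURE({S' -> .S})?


Start: S' -> .S
For each item with dot before a nonterminal B, add B -> .γ for every B-production
Closure: [S' -> .S, S -> .dA]


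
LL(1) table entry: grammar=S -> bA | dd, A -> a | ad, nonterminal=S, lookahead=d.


For [S, d]: 'd' ∈ FIRST(dd)
Entry: S -> dd


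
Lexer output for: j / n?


Scan left to right, longest-match per lexeme
Tokens: ID(j), OP(/), ID(n)


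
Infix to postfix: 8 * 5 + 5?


Left to right (same or higher precedence on left)
Postfix: 8 5 * 5 +


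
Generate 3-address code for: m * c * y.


Break into single-operator statements:
t1 = m * c
t2 = t1 * y


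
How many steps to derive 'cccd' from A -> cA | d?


Derivation: A => cA => ccA => cccA => cccd
Steps: 4


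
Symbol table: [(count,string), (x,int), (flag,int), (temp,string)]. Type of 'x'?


Lookup 'x' → type int


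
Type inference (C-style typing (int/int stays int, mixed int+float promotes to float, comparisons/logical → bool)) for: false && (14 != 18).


Operand types: bool && bool
Rule: logical operators take bool operands and yield bool
Result type: bool


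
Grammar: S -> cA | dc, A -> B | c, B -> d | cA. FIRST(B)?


Per alternative of B: FIRST(d) = {d}; FIRST(cA) = {c}
FIRST(B) = {c, d}


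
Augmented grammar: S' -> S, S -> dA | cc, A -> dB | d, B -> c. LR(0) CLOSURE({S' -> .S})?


Start: S' -> .S
For each item with dot before a nonterminal B, add B -> .γ for every B-production
Closure: [S' -> .S, S -> .dA, S -> .cc]


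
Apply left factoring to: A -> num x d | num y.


Common prefix: 'num'
Factored: A -> num A', A' -> x d | y


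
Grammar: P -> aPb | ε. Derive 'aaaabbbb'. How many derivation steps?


Derivation: P => aPb => aaPbb => aaaPbbb => aaaaPbbbb => aaaabbbb
Steps: 5


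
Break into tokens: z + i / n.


Scan left to right, longest-match per lexeme
Tokens: ID(z), OP(+), ID(i), OP(/), ID(n)


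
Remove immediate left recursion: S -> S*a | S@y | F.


Left-recursive alternatives: S*a, S@y; non-recursive: F
Introduce S': S -> FS', S' -> *aS' | @yS' | ε


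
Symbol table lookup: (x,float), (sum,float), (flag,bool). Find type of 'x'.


Lookup 'x' → type float


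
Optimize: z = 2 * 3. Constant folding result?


2 * 3 = 6 at compile time
Optimized: z = 6


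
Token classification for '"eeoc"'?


Pattern: double-quoted sequence
Type: STRING_LITERAL


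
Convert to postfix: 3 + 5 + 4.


Left to right (same or higher precedence on left)
Postfix: 3 5 + 4 +


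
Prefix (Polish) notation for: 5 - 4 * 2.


'*' binds tighter: tree is (- 5 (* 4 2))
Prefix: - 5 * 4 2


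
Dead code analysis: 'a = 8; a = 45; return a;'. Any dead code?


first assignment to a is overwritten before any read
Dead: 'a = 8'


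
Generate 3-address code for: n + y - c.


Break into single-operator statements:
t1 = n + y
t2 = t1 - c


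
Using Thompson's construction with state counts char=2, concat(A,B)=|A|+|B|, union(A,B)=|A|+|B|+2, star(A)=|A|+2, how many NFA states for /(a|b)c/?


Syntax tree has 3 char leaf(s), 1 union(s), 0 star(s)
chars contribute 3×2 = 6; each union adds +2; each star adds +2
Total: 6 + 2 + 0 = 8 states


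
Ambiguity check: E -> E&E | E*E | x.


'x&x*x' has two parse trees (no precedence encoded between & and *)
Ambiguous


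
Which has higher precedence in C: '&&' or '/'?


'/' is multiplicative (level 10); '&&' is logical AND (level 2)
Higher level binds tighter
'/' has higher precedence than '&&'


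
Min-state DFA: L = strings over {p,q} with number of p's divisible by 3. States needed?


Track (count of p) mod 3: states 0..2, accept at 0
Minimal DFA: 3 states


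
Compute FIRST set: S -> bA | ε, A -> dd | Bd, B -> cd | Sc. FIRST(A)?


Per alternative of A: FIRST(dd) = {d}; FIRST(Bd) = {b, c}
FIRST(A) = {b, c, d}


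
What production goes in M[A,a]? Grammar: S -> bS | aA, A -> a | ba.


For [A, a]: 'a' ∈ FIRST(a)
Entry: A -> a


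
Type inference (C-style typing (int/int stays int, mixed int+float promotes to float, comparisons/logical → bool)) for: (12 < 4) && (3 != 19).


Operand types: bool && bool
Rule: logical operators take bool operands and yield bool
Result type: bool


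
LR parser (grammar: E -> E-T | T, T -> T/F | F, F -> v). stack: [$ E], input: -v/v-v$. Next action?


shift '-' to continue E -> E-T
Action: shift


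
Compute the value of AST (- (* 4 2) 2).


Evaluate inner: (* 4 2) = 8
Evaluate root: (- 8 2) = 6
Result: 6


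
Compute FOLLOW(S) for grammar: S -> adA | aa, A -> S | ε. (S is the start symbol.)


$ ∈ FOLLOW(S). For each A -> αBβ: add FIRST(β)\{ε} to FOLLOW(B); if β nullable, add FOLLOW(A).
FOLLOW(S) = {$}


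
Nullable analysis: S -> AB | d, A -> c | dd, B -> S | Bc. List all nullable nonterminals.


A nonterminal is nullable iff some alternative derives ε (directly, or every symbol in it is nullable)
Nullable: {}


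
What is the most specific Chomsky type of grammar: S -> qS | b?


Right-linear: every RHS is a terminal or a terminal followed by one nonterminal
Classification: Type 3 (Regular)


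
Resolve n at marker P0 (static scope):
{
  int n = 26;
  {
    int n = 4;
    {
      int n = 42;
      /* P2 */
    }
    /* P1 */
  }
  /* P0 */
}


n declared in the same block as P0
n = 26


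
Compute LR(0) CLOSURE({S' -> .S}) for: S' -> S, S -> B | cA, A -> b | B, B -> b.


Start: S' -> .S
For each item with dot before a nonterminal B, add B -> .γ for every B-production
Closure: [S' -> .S, S -> .B, S -> .cA, B -> .b]


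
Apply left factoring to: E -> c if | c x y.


Common prefix: 'c'
Factored: E -> c E', E' -> if | x y


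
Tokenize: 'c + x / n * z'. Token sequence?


Scan left to right, longest-match per lexeme
Tokens: ID(c), OP(+), ID(x), OP(/), ID(n), OP(*), ID(z)


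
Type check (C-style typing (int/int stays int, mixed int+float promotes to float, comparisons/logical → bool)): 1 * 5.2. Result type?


Operand types: int * float
Rule: mixed int/float promotes to float; int/int stays int
Result type: float


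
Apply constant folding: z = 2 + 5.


2 + 5 = 7 at compile time
Optimized: z = 7


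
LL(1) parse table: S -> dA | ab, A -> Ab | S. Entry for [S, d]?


For [S, d]: 'd' ∈ FIRST(dA)
Entry: S -> dA


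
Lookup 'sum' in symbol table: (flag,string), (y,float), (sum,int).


Lookup 'sum' → type int


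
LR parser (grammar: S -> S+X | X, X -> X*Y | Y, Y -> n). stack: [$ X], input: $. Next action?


lookahead ∉ {*} so X won't extend; reduce S -> X
Action: reduce (S -> X)


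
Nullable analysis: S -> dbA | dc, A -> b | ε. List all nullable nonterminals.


A nonterminal is nullable iff some alternative derives ε (directly, or every symbol in it is nullable)
Nullable: {A}


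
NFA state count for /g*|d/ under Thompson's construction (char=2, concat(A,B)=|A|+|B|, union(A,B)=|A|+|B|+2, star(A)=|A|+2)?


Syntax tree has 2 char leaf(s), 1 union(s), 1 star(s)
chars contribute 2×2 = 4; each union adds +2; each star adds +2
Total: 4 + 2 + 2 = 8 states


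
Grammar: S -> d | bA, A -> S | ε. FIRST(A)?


Per alternative of A: FIRST(S) = {b, d}; FIRST(ε) = {ε}
FIRST(A) = {b, d, ε}


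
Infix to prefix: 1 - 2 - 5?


left-to-right (same/higher precedence on left): tree is (- (- 1 2) 5)
Prefix: - - 1 2 5


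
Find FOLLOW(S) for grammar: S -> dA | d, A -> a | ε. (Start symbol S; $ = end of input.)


$ ∈ FOLLOW(S). For each A -> αBβ: add FIRST(β)\{ε} to FOLLOW(B); if β nullable, add FOLLOW(A).
FOLLOW(S) = {$}


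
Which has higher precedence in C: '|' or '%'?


'%' is multiplicative (level 10); '|' is bitwise OR (level 3)
Higher level binds tighter
'%' has higher precedence than '|'


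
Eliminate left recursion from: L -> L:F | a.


Left-recursive alternatives: L:F; non-recursive: a
Introduce L': L -> aL', L' -> :FL' | ε


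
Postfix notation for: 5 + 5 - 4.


Left to right (same or higher precedence on left)
Postfix: 5 5 + 4 -


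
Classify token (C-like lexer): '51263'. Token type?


Pattern: digits only
Type: INTEGER_LITERAL


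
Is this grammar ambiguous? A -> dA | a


right-linear, alternatives start with distinct terminals 'd' vs 'a': unique leftmost derivation
Unambiguous


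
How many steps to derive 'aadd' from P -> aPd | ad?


Derivation: P => aPd => aadd
Steps: 2


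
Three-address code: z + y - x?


Break into single-operator statements:
t1 = z + y
t2 = t1 - x


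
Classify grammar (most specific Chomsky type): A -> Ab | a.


Left-linear: every RHS is a terminal or one nonterminal followed by a terminal
Classification: Type 3 (Regular)


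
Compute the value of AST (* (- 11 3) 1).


Evaluate inner: (- 11 3) = 8
Evaluate root: (* 8 1) = 8
Result: 8


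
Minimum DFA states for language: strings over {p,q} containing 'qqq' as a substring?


KMP-style automaton: 3 progress states + 1 absorbing accept = 4
Minimal DFA: 4 states


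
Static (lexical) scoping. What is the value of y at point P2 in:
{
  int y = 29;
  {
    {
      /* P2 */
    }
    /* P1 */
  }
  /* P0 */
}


P2's block does not declare y; resolves to the enclosing declaration at depth 0
y = 29


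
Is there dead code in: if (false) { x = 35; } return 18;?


condition is constant false, so the whole block is unreachable
Dead: 'if (false) { x = 35; }'


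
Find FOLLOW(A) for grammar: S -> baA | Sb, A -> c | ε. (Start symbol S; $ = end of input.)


$ ∈ FOLLOW(S). For each A -> αBβ: add FIRST(β)\{ε} to FOLLOW(B); if β nullable, add FOLLOW(A).
FOLLOW(A) = {$, b}


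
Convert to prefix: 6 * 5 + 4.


left-to-right (same/higher precedence on left): tree is (+ (* 6 5) 4)
Prefix: + * 6 5 4


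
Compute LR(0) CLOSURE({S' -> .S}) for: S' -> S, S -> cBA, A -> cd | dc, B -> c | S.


Start: S' -> .S
For each item with dot before a nonterminal B, add B -> .γ for every B-production
Closure: [S' -> .S, S -> .cBA]


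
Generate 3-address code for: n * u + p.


Break into single-operator statements:
t1 = n * u
t2 = t1 + p


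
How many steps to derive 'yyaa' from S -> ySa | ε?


Derivation: S => ySa => yySaa => yyaa
Steps: 3


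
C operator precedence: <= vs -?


'-' is additive (level 9); '<=' is relational (level 7)
Higher level binds tighter
'-' has higher precedence than '<='


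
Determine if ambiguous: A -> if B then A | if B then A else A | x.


dangling else: 'if B then if B then x else x' parses two ways
Ambiguous


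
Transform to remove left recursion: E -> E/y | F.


Left-recursive alternatives: E/y; non-recursive: F
Introduce E': E -> FE', E' -> /yE' | ε


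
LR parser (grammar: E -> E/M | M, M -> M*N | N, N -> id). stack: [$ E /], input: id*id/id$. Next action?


no handle ('E/' is not any RHS); shift 'id'
Action: shift


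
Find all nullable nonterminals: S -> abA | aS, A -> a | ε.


A nonterminal is nullable iff some alternative derives ε (directly, or every symbol in it is nullable)
Nullable: {A}


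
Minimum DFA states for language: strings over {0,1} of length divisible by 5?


Track length mod 5: states 0..4, accept at 0
Minimal DFA: 5 states


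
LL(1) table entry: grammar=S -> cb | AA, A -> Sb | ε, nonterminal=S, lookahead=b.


For [S, b]: 'b' ∈ FIRST(AA)
Entry: S -> AA


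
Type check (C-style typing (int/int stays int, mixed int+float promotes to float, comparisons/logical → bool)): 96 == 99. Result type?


Operand types: int == int
Rule: comparison yields bool
Result type: bool


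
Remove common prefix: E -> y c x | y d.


Common prefix: 'y'
Factored: E -> y E', E' -> c x | d


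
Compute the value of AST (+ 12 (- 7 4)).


Evaluate inner: (- 7 4) = 3
Evaluate root: (+ 12 3) = 15
Result: 15


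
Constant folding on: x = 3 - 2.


3 - 2 = 1 at compile time
Optimized: x = 1


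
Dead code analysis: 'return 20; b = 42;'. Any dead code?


statement follows a return and is unreachable
Dead: 'b = 42'


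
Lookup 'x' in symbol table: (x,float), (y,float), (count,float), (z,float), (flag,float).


Lookup 'x' → type float


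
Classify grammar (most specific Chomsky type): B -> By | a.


Left-linear: every RHS is a terminal or one nonterminal followed by a terminal
Classification: Type 3 (Regular)


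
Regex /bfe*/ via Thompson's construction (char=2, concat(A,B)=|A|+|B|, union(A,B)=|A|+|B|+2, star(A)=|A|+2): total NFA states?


Syntax tree has 3 char leaf(s), 0 union(s), 1 star(s)
chars contribute 3×2 = 6; each union adds +2; each star adds +2
Total: 6 + 0 + 2 = 8 states


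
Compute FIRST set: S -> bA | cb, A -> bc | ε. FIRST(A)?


Per alternative of A: FIRST(bc) = {b}; FIRST(ε) = {ε}
FIRST(A) = {b, ε}


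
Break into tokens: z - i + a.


Scan left to right, longest-match per lexeme
Tokens: ID(z), OP(-), ID(i), OP(+), ID(a)


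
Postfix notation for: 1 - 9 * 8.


* has higher precedence, evaluate 9*8 first
Postfix: 1 9 8 * -


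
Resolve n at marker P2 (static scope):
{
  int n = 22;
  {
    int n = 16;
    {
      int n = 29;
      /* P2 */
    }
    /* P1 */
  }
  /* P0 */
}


n declared in the same block as P2
n = 29


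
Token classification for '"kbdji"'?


Pattern: double-quoted sequence
Type: STRING_LITERAL


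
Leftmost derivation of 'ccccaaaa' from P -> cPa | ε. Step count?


Derivation: P => cPa => ccPaa => cccPaaa => ccccPaaaa => ccccaaaa
Steps: 5


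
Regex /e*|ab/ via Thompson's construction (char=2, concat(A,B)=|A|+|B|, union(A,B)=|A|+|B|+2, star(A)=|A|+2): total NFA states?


Syntax tree has 3 char leaf(s), 1 union(s), 1 star(s)
chars contribute 3×2 = 6; each union adds +2; each star adds +2
Total: 6 + 2 + 2 = 10 states


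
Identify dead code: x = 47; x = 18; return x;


first assignment to x is overwritten before any read
Dead: 'x = 47'


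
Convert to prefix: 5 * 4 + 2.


left-to-right (same/higher precedence on left): tree is (+ (* 5 4) 2)
Prefix: + * 5 4 2


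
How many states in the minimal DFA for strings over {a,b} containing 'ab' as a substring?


KMP-style automaton: 2 progress states + 1 absorbing accept = 3
Minimal DFA: 3 states


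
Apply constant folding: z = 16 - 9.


16 - 9 = 7 at compile time
Optimized: z = 7


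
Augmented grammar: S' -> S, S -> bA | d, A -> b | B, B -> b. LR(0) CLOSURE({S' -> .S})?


Start: S' -> .S
For each item with dot before a nonterminal B, add B -> .γ for every B-production
Closure: [S' -> .S, S -> .bA, S -> .d]


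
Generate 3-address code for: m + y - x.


Break into single-operator statements:
t1 = m + y
t2 = t1 - x


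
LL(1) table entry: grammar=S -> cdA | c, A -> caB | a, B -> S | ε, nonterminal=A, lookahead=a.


For [A, a]: 'a' ∈ FIRST(a)
Entry: A -> a


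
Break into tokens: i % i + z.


Scan left to right, longest-match per lexeme
Tokens: ID(i), OP(%), ID(i), OP(+), ID(z)


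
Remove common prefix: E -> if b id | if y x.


Common prefix: 'if'
Factored: E -> if E', E' -> b id | y x


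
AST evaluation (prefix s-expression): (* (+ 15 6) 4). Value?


Evaluate inner: (+ 15 6) = 21
Evaluate root: (* 21 4) = 84
Result: 84


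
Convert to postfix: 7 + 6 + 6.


Left to right (same or higher precedence on left)
Postfix: 7 6 + 6 +


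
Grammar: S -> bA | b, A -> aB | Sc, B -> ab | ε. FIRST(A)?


Per alternative of A: FIRST(aB) = {a}; FIRST(Sc) = {b}
FIRST(A) = {a, b}


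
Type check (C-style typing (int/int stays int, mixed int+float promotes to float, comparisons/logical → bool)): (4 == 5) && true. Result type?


Operand types: bool && bool
Rule: logical operators take bool operands and yield bool
Result type: bool


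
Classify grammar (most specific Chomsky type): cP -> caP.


LHS has context (more than one symbol) and |LHS| ≤ |RHS|
Classification: Type 1 (Context-Sensitive)


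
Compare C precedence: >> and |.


'>>' is shift (level 8); '|' is bitwise OR (level 3)
Higher level binds tighter
'>>' has higher precedence than '|'


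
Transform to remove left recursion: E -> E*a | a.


Left-recursive alternatives: E*a; non-recursive: a
Introduce E': E -> aE', E' -> *aE' | ε


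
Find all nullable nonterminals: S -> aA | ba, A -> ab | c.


A nonterminal is nullable iff some alternative derives ε (directly, or every symbol in it is nullable)
Nullable: {}


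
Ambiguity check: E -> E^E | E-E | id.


'id^id-id' has two parse trees (no precedence encoded between ^ and -)
Ambiguous


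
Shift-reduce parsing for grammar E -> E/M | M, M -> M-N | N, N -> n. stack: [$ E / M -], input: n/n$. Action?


no handle; shift 'n'
Action: shift


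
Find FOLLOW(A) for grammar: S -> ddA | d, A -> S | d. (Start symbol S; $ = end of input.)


$ ∈ FOLLOW(S). For each A -> αBβ: add FIRST(β)\{ε} to FOLLOW(B); if β nullable, add FOLLOW(A).
FOLLOW(A) = {$}


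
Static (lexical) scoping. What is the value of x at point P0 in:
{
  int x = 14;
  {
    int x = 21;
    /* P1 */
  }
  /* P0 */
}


x declared in the same block as P0
x = 14


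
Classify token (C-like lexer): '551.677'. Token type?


Pattern: digits with a decimal point
Type: FLOAT_LITERAL


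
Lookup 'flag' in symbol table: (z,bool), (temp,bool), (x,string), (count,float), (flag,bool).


Lookup 'flag' → type bool


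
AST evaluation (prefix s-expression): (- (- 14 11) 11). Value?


Evaluate inner: (- 14 11) = 3
Evaluate root: (- 3 11) = -8
Result: -8


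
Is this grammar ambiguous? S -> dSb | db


balanced d^n…b^n: each string has a unique parse
Unambiguous


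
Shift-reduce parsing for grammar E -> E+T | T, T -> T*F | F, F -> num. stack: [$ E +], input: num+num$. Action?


no handle ('E+' is not any RHS); shift 'num'
Action: shift


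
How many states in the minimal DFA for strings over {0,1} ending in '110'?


Track the longest suffix of input matching a prefix of '110': 4 classes (prefixes of length 0..3)
Minimal DFA: 4 states


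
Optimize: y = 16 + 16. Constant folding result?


16 + 16 = 32 at compile time
Optimized: y = 32


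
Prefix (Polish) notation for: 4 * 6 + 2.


left-to-right (same/higher precedence on left): tree is (+ (* 4 6) 2)
Prefix: + * 4 6 2


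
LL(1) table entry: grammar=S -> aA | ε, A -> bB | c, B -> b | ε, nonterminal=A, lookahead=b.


For [A, b]: 'b' ∈ FIRST(bB)
Entry: A -> bB


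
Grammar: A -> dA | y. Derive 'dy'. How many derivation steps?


Derivation: A => dA => dy
Steps: 2


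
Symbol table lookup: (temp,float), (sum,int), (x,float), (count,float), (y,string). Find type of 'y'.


Lookup 'y' → type string


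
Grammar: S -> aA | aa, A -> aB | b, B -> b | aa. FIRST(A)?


Per alternative of A: FIRST(aB) = {a}; FIRST(b) = {b}
FIRST(A) = {a, b}


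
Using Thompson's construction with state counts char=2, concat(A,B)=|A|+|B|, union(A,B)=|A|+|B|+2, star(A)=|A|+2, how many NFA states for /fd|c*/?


Syntax tree has 3 char leaf(s), 1 union(s), 1 star(s)
chars contribute 3×2 = 6; each union adds +2; each star adds +2
Total: 6 + 2 + 2 = 10 states


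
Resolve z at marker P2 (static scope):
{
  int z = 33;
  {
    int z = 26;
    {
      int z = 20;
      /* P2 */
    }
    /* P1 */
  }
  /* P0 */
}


z declared in the same block as P2
z = 20


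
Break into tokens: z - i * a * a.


Scan left to right, longest-match per lexeme
Tokens: ID(z), OP(-), ID(i), OP(*), ID(a), OP(*), ID(a)


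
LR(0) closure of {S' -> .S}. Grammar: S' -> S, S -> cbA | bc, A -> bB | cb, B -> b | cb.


Start: S' -> .S
For each item with dot before a nonterminal B, add B -> .γ for every B-production
Closure: [S' -> .S, S -> .cbA, S -> .bc]


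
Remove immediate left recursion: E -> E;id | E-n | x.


Left-recursive alternatives: E;id, E-n; non-recursive: x
Introduce E': E -> xE', E' -> ;idE' | -nE' | ε


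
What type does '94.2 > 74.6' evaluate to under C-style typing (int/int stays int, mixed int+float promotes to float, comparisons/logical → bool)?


Operand types: float > float
Rule: comparison yields bool
Result type: bool


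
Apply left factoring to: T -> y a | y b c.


Common prefix: 'y'
Factored: T -> y T', T' -> a | b c


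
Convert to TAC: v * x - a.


Break into single-operator statements:
t1 = v * x
t2 = t1 - a


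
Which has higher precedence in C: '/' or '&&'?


'/' is multiplicative (level 10); '&&' is logical AND (level 2)
Higher level binds tighter
'/' has higher precedence than '&&'


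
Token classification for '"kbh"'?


Pattern: double-quoted sequence
Type: STRING_LITERAL


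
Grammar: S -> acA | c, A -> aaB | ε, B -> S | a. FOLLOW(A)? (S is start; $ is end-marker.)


$ ∈ FOLLOW(S). For each A -> αBβ: add FIRST(β)\{ε} to FOLLOW(B); if β nullable, add FOLLOW(A).
FOLLOW(A) = {$}


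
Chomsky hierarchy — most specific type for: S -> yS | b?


Right-linear: every RHS is a terminal or a terminal followed by one nonterminal
Classification: Type 3 (Regular)


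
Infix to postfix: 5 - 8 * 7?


* has higher precedence, evaluate 8*7 first
Postfix: 5 8 7 * -


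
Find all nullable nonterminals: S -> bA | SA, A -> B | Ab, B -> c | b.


A nonterminal is nullable iff some alternative derives ε (directly, or every symbol in it is nullable)
Nullable: {}


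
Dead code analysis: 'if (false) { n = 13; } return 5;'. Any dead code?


condition is constant false, so the whole block is unreachable
Dead: 'if (false) { n = 13; }'


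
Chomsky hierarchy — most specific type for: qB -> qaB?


LHS has context (more than one symbol) and |LHS| ≤ |RHS|
Classification: Type 1 (Context-Sensitive)


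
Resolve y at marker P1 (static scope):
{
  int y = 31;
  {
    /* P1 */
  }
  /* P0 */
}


P1's block does not declare y; resolves to the enclosing declaration at depth 0
y = 31


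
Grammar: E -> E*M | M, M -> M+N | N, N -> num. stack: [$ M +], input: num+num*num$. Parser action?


no handle; shift 'num'
Action: shift


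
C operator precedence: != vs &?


'!=' is equality (level 6); '&' is bitwise AND (level 5)
Higher level binds tighter
'!=' has higher precedence than '&'


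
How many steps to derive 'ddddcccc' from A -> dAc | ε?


Derivation: A => dAc => ddAcc => dddAccc => ddddAcccc => ddddcccc
Steps: 5


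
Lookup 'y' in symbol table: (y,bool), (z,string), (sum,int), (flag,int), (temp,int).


Lookup 'y' → type bool


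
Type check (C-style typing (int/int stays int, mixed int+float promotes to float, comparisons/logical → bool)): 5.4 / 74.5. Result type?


Operand types: float / float
Rule: mixed int/float promotes to float; int/int stays int
Result type: float


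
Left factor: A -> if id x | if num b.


Common prefix: 'if'
Factored: A -> if A', A' -> id x | num b


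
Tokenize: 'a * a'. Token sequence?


Scan left to right, longest-match per lexeme
Tokens: ID(a), OP(*), ID(a)


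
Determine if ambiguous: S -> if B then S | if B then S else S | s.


dangling else: 'if B then if B then s else s' parses two ways
Ambiguous


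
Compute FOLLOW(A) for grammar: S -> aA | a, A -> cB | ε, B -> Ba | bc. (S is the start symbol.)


$ ∈ FOLLOW(S). For each A -> αBβ: add FIRST(β)\{ε} to FOLLOW(B); if β nullable, add FOLLOW(A).
FOLLOW(A) = {$}


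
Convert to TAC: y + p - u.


Break into single-operator statements:
t1 = y + p
t2 = t1 - u


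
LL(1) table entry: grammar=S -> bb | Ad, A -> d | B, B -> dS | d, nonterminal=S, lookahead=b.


For [S, b]: 'b' ∈ FIRST(bb)
Entry: S -> bb


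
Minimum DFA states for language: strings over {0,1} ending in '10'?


Track the longest suffix of input matching a prefix of '10': 3 classes (prefixes of length 0..2)
Minimal DFA: 3 states


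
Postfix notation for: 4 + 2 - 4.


Left to right (same or higher precedence on left)
Postfix: 4 2 + 4 -


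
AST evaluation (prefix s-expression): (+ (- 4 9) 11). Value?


Evaluate inner: (- 4 9) = -5
Evaluate root: (+ -5 11) = 6
Result: 6


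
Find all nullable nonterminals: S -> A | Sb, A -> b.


A nonterminal is nullable iff some alternative derives ε (directly, or every symbol in it is nullable)
Nullable: {}


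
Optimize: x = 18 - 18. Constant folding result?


18 - 18 = 0 at compile time
Optimized: x = 0


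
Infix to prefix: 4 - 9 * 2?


'*' binds tighter: tree is (- 4 (* 9 2))
Prefix: - 4 * 9 2


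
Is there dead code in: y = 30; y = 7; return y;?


first assignment to y is overwritten before any read
Dead: 'y = 30'


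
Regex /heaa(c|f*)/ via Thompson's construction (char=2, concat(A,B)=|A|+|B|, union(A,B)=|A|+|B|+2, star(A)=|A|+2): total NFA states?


Syntax tree has 6 char leaf(s), 1 union(s), 1 star(s)
chars contribute 6×2 = 12; each union adds +2; each star adds +2
Total: 12 + 2 + 2 = 16 states


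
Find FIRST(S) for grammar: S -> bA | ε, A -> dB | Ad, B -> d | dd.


Per alternative of S: FIRST(bA) = {b}; FIRST(ε) = {ε}
FIRST(S) = {b, ε}


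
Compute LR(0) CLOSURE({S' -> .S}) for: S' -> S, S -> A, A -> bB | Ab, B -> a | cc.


Start: S' -> .S
For each item with dot before a nonterminal B, add B -> .γ for every B-production
Closure: [S' -> .S, S -> .A, A -> .bB, A -> .Ab]


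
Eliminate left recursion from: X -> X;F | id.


Left-recursive alternatives: X;F; non-recursive: id
Introduce X': X -> idX', X' -> ;FX' | ε


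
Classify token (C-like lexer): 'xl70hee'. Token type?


Pattern: letter/underscore followed by alphanumerics, not a keyword
Type: IDENTIFIER


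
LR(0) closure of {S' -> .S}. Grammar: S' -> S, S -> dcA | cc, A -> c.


Start: S' -> .S
For each item with dot before a nonterminal B, add B -> .γ for every B-production
Closure: [S' -> .S, S -> .dcA, S -> .cc]


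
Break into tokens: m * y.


Scan left to right, longest-match per lexeme
Tokens: ID(m), OP(*), ID(y)


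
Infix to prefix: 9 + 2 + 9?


left-to-right (same/higher precedence on left): tree is (+ (+ 9 2) 9)
Prefix: + + 9 2 9


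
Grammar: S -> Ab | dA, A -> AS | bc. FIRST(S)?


Per alternative of S: FIRST(Ab) = {b}; FIRST(dA) = {d}
FIRST(S) = {b, d}


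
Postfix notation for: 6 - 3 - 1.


Left to right (same or higher precedence on left)
Postfix: 6 3 - 1 -


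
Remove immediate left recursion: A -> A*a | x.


Left-recursive alternatives: A*a; non-recursive: x
Introduce A': A -> xA', A' -> *aA' | ε


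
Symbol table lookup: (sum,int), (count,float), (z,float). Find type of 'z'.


Lookup 'z' → type float


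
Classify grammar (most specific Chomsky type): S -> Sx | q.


Left-linear: every RHS is a terminal or one nonterminal followed by a terminal
Classification: Type 3 (Regular)


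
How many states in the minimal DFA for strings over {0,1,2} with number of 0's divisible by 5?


Track (count of 0) mod 5: states 0..4, accept at 0
Minimal DFA: 5 states


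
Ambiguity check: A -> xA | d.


right-linear, alternatives start with distinct terminals 'x' vs 'd': unique leftmost derivation
Unambiguous


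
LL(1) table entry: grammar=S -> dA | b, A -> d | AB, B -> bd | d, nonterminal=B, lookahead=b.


For [B, b]: 'b' ∈ FIRST(bd)
Entry: B -> bd


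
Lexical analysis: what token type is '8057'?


Pattern: digits only
Type: INTEGER_LITERAL


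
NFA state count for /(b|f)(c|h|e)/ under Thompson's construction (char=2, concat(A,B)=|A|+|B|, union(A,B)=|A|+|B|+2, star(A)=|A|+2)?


Syntax tree has 5 char leaf(s), 3 union(s), 0 star(s)
chars contribute 5×2 = 10; each union adds +2; each star adds +2
Total: 10 + 6 + 0 = 16 states


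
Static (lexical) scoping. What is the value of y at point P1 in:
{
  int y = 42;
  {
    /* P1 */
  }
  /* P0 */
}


P1's block does not declare y; resolves to the enclosing declaration at depth 0
y = 42


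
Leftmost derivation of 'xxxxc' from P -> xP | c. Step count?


Derivation: P => xP => xxP => xxxP => xxxxP => xxxxc
Steps: 5


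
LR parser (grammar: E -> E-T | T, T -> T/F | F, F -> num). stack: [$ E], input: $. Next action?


start symbol E on stack, input exhausted
Action: accept


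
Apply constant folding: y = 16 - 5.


16 - 5 = 11 at compile time
Optimized: y = 11


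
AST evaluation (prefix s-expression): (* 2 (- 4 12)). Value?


Evaluate inner: (- 4 12) = -8
Evaluate root: (* 2 -8) = -16
Result: -16


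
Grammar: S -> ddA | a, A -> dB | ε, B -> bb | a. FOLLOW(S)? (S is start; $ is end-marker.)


$ ∈ FOLLOW(S). For each A -> αBβ: add FIRST(β)\{ε} to FOLLOW(B); if β nullable, add FOLLOW(A).
FOLLOW(S) = {$}


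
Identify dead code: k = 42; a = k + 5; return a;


k is read by a's definition; a is returned
No dead code


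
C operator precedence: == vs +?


'+' is additive (level 9); '==' is equality (level 6)
Higher level binds tighter
'+' has higher precedence than '=='


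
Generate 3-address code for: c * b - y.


Break into single-operator statements:
t1 = c * b
t2 = t1 - y


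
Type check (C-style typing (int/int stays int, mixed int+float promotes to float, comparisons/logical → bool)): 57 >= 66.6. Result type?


Operand types: int >= float
Rule: comparison yields bool
Result type: bool


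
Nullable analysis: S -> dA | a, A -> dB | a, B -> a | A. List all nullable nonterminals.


A nonterminal is nullable iff some alternative derives ε (directly, or every symbol in it is nullable)
Nullable: {}


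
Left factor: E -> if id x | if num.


Common prefix: 'if'
Factored: E -> if E', E' -> id x | num


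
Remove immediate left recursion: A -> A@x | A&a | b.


Left-recursive alternatives: A@x, A&a; non-recursive: b
Introduce A': A -> bA', A' -> @xA' | &aA' | ε


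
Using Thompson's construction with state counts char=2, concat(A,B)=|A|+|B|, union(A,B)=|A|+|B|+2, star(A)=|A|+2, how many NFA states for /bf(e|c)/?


Syntax tree has 4 char leaf(s), 1 union(s), 0 star(s)
chars contribute 4×2 = 8; each union adds +2; each star adds +2
Total: 8 + 2 + 0 = 10 states


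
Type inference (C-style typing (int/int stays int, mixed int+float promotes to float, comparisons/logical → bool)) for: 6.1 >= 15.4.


Operand types: float >= float
Rule: comparison yields bool
Result type: bool


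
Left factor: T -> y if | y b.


Common prefix: 'y'
Factored: T -> y T', T' -> if | b


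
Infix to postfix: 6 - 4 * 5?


* has higher precedence, evaluate 4*5 first
Postfix: 6 4 5 * -


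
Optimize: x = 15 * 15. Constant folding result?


15 * 15 = 225 at compile time
Optimized: x = 225


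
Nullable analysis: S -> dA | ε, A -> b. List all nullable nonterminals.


A nonterminal is nullable iff some alternative derives ε (directly, or every symbol in it is nullable)
Nullable: {S}


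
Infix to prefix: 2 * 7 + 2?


left-to-right (same/higher precedence on left): tree is (+ (* 2 7) 2)
Prefix: + * 2 7 2


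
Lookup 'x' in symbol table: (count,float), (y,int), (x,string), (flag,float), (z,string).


Lookup 'x' → type string


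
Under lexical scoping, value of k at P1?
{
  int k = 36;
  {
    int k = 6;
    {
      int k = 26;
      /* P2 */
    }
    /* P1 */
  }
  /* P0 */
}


k declared in the same block as P1
k = 6


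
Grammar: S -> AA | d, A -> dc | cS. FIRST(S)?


Per alternative of S: FIRST(AA) = {c, d}; FIRST(d) = {d}
FIRST(S) = {c, d}


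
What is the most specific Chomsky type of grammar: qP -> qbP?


LHS has context (more than one symbol) and |LHS| ≤ |RHS|
Classification: Type 1 (Context-Sensitive)


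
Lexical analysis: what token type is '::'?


Pattern: operator symbol
Type: OPERATOR


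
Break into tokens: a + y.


Scan left to right, longest-match per lexeme
Tokens: ID(a), OP(+), ID(y)


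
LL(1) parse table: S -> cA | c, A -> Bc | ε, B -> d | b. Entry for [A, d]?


For [A, d]: 'd' ∈ FIRST(Bc)
Entry: A -> Bc


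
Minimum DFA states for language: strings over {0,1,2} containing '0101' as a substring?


KMP-style automaton: 4 progress states + 1 absorbing accept = 5
Minimal DFA: 5 states


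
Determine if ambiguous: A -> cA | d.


right-linear, alternatives start with distinct terminals 'c' vs 'd': unique leftmost derivation
Unambiguous
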